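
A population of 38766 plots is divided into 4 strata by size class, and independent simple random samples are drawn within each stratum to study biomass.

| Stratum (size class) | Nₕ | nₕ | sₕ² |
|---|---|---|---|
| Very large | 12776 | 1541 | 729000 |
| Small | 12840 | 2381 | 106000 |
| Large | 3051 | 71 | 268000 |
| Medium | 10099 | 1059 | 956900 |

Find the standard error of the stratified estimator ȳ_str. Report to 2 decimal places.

11.26

Var(ȳ_str) = Σₕ Wₕ²(1 − fₕ)sₕ²/nₕ with Wₕ = Nₕ/N, N = 38766.
Very large: Wₕ = 0.32956715; term = 0.32956715²·(1 − 0.12061678)·729000/1541 = 45.184646.
Small: Wₕ = 0.33121808; term = 0.33121808²·(1 − 0.18543614)·106000/2381 = 3.9783196.
Large: Wₕ = 0.07870299; term = 0.07870299²·(1 − 0.02327106)·268000/71 = 22.836678.
Medium: Wₕ = 0.26051179; term = 0.26051179²·(1 − 0.10486187)·956900/1059 = 54.892804.
Sum = 126.89245.
SE = √(126.89245) = 11.26.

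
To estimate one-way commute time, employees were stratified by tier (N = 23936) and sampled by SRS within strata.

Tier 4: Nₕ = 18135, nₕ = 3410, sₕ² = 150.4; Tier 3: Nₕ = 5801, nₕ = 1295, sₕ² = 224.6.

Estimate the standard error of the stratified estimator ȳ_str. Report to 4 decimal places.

Var(ȳ_str) = Σₕ Wₕ²(1 − fₕ)sₕ²/nₕ with Wₕ = Nₕ/N, N = 23936.
Tier 4: Wₕ = 0.75764539; term = 0.75764539²·(1 − 0.18803419)·150.4/3410 = 0.020557162.
Tier 3: Wₕ = 0.24235461; term = 0.24235461²·(1 − 0.22323737)·224.6/1295 = 0.0079128127.
Sum = 0.028469975.
SE = √(0.028469975) = 0.1687.

0.1687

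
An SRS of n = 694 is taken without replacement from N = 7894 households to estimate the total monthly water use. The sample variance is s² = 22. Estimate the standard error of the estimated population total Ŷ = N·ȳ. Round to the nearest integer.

1342

Var(Ŷ) = N²·Var(ȳ) = N²·(1 − n/N)·s²/n.
f = 694/7894 = 0.08791487; Var(ȳ) = 0.91208513·22/694 = 0.028913361.
Var(Ŷ) = 7894² · 0.028913361 = 1.8017429 × 10^6.
SE(Ŷ) = √(1.8017429 × 10^6) = 1342.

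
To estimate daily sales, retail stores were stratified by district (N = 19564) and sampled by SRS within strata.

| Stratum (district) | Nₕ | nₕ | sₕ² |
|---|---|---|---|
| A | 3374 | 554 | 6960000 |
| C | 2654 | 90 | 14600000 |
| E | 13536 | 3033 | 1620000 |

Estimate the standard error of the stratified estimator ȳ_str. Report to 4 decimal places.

Var(ȳ_str) = Σₕ Wₕ²(1 − fₕ)sₕ²/nₕ with Wₕ = Nₕ/N, N = 19564.
A: Wₕ = 0.17245962; term = 0.17245962²·(1 − 0.16419680)·6960000/554 = 312.30458.
C: Wₕ = 0.13565733; term = 0.13565733²·(1 − 0.03391108)·14600000/90 = 2884.1243.
E: Wₕ = 0.69188305; term = 0.69188305²·(1 − 0.22406915)·1620000/3033 = 198.39513.
Sum = 3394.824.
SE = √(3394.824) = 58.2651.

58.2651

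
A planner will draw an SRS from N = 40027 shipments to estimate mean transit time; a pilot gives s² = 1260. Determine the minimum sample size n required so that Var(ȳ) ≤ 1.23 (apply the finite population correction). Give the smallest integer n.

999

Without fpc, n₀ = s²/D = 1260/1.23 = 1024.3902.
With fpc, (1 − n/N)·s²/n ≤ D requires n ≥ n₀/(1 + n₀/N) = 1024.3902/(1 + 1024.3902/40027) = 998.8277.
Rounding up, n = 999.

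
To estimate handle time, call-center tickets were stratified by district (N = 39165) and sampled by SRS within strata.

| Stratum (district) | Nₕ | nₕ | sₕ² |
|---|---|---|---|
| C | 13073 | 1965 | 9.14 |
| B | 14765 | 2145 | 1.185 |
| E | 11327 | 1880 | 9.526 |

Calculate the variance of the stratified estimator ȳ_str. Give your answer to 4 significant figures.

8.609 × 10^-4

Var(ȳ_str) = Σₕ Wₕ²(1 − fₕ)sₕ²/nₕ with Wₕ = Nₕ/N, N = 39165.
C: Wₕ = 0.33379293; term = 0.33379293²·(1 − 0.15030980)·9.14/1965 = 4.4035052 × 10^-4.
B: Wₕ = 0.37699477; term = 0.37699477²·(1 − 0.14527599)·1.185/2145 = 6.7110056 × 10^-5.
E: Wₕ = 0.28921231; term = 0.28921231²·(1 − 0.16597510)·9.526/1880 = 3.5348035 × 10^-4.
Sum = 8.6094093 × 10^-4.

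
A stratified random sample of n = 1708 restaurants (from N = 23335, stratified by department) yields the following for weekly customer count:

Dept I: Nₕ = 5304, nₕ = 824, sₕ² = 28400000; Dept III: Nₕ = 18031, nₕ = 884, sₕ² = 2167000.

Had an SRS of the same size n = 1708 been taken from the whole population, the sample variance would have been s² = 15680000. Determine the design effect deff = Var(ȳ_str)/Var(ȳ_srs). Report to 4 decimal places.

Var(ȳ_str) = Σ Wₕ²(1−fₕ)sₕ²/nₕ with Wₕ = Nₕ/23335:
  Dept I: (5304/23335)²·(1−824/5304)·28400000/824 = 1504.0319
  Dept III: (18031/23335)²·(1−884/18031)·2167000/884 = 1391.871
  → Var(ȳ_str) = 2895.9029.
Var(ȳ_srs) = (1 − 1708/23335)·15680000/1708 = 8508.3759.
deff = 2895.9029 / 8508.3759 = 0.3404.

0.3404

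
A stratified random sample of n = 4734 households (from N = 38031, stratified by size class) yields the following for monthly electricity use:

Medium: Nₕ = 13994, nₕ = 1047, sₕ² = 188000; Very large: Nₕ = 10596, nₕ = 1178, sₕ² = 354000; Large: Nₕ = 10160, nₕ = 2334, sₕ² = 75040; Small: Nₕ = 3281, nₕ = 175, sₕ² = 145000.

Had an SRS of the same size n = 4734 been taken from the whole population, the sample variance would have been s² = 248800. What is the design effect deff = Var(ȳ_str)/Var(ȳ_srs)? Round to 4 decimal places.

Var(ȳ_str) = Σ Wₕ²(1−fₕ)sₕ²/nₕ with Wₕ = Nₕ/38031:
  Medium: (13994/38031)²·(1−1047/13994)·188000/1047 = 22.492964
  Very large: (10596/38031)²·(1−1178/10596)·354000/1178 = 20.734001
  Large: (10160/38031)²·(1−2334/10160)·75040/2334 = 1.7674618
  Small: (3281/38031)²·(1−175/3281)·145000/175 = 5.8379738
  → Var(ȳ_str) = 50.832401.
Var(ȳ_srs) = (1 − 4734/38031)·248800/4734 = 46.013947.
deff = 50.832401 / 46.013947 = 1.1047.

1.1047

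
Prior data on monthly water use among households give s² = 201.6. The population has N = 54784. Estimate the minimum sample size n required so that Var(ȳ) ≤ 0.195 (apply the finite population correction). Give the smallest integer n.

1015

Without fpc, n₀ = s²/D = 201.6/0.195 = 1033.8462.
With fpc, (1 − n/N)·s²/n ≤ D requires n ≥ n₀/(1 + n₀/N) = 1033.8462/(1 + 1033.8462/54784) = 1014.6975.
Rounding up, n = 1015.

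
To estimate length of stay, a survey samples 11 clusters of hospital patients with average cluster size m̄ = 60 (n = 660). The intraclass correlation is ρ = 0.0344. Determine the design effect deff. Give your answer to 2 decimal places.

deff = 1 + (60 − 1)·0.0344 = 1 + 2.0296 = 3.0296.

3.03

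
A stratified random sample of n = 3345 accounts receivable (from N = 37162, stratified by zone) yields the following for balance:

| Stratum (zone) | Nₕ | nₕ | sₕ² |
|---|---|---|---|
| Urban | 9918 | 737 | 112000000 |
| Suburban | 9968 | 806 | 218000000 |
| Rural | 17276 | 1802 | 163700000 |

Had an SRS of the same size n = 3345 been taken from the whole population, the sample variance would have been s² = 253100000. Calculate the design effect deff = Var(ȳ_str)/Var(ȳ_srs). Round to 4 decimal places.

0.6607

Var(ȳ_str) = Σ Wₕ²(1−fₕ)sₕ²/nₕ with Wₕ = Nₕ/37162:
  Urban: (9918/37162)²·(1−737/9918)·112000000/737 = 10019.971
  Suburban: (9968/37162)²·(1−806/9968)·218000000/806 = 17886.345
  Rural: (17276/37162)²·(1−1802/17276)·163700000/1802 = 17584.966
  → Var(ȳ_str) = 45491.282.
Var(ȳ_srs) = (1 − 3345/37162)·253100000/3345 = 68854.451.
deff = 45491.282 / 68854.451 = 0.6607.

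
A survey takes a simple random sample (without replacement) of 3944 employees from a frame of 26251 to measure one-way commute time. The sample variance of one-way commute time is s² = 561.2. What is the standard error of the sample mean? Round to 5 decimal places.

0.34773

Under SRS without replacement, Var(ȳ) = (1 − f)·s²/n with f = n/N = 3944/26251 = 0.15024190.
Var(ȳ) = (1 − 0.15024190)·561.2/3944 = 0.84975810·0.14229209 = 0.12091386.
SE(ȳ) = √(0.12091386) = 0.34773.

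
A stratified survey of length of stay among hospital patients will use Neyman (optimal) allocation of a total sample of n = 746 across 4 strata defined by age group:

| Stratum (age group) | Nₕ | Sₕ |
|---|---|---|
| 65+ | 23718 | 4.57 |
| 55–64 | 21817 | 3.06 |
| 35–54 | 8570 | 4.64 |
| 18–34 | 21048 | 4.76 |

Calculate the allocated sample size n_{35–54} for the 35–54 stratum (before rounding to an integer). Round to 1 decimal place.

Neyman allocation: nₕ = n·NₕSₕ / Σⱼ NⱼSⱼ.
Σ NⱼSⱼ = 23718·4.57 + 21817·3.06 + 8570·4.64 + 21048·4.76 = 315104.56.
n_{35–54} = 746·8570·4.64 / 315104.56 = 94.1.

94.1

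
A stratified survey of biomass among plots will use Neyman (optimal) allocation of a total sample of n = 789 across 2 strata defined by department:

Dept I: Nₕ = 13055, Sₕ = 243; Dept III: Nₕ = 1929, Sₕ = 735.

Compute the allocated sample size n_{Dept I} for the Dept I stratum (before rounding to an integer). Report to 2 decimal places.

545.29

Neyman allocation: nₕ = n·NₕSₕ / Σⱼ NⱼSⱼ.
Σ NⱼSⱼ = 13055·243 + 1929·735 = 4.59018 × 10^6.
n_{Dept I} = 789·13055·243 / (4.59018 × 10^6) = 545.29.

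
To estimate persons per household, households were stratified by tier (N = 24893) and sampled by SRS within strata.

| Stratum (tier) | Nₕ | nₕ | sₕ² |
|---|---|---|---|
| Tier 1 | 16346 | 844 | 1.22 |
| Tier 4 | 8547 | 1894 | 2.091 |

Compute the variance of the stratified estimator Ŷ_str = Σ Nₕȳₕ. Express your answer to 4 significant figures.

Var(Ŷ_str) = Σₕ Nₕ²(1 − fₕ)sₕ²/nₕ.
Tier 1: 16346²·(1 − 844/16346)·1.22/844 = 366282.87.
Tier 4: 8547²·(1 − 1894/8547)·2.091/1894 = 62777.683.
Sum = 429060.55.

429100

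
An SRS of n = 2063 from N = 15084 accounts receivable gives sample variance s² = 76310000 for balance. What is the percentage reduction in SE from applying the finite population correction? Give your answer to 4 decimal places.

7.0897

f = n/N = 2063/15084 = 0.13676744.
SE_no-fpc = √(s²/n) = 192.32738; SE_fpc = √((1−f)s²/n) = 178.69196.
Ratio = √(1−f) = 0.92910310. Reduction = 100·(1 − 0.92910310) = 7.0897%.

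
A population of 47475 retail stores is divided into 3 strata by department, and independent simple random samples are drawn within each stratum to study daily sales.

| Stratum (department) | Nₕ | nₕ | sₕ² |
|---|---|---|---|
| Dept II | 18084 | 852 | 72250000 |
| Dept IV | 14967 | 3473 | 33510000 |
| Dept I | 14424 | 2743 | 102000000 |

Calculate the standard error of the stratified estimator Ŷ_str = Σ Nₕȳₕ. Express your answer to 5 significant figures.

Var(Ŷ_str) = Σₕ Nₕ²(1 − fₕ)sₕ²/nₕ.
Dept II: 18084²·(1 − 852/18084)·72250000/852 = 2.6425818 × 10^13.
Dept IV: 14967²·(1 − 3473/14967)·33510000/3473 = 1.6598758 × 10^12.
Dept I: 14424²·(1 − 2743/14424)·102000000/2743 = 6.2652745 × 10^12.
Sum = 3.4350968 × 10^13.
SE = √(3.4350968 × 10^13) = 5.8610 × 10^6.

5.8610 × 10^6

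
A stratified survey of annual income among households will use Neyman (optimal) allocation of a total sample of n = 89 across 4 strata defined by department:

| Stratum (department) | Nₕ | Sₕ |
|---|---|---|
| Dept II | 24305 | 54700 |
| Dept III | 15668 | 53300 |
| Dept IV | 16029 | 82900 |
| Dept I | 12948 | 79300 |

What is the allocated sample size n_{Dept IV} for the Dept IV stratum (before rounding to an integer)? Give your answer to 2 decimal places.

Neyman allocation: nₕ = n·NₕSₕ / Σⱼ NⱼSⱼ.
Σ NⱼSⱼ = 24305·54700 + 15668·53300 + 16029·82900 + 12948·79300 = 4.5201684 × 10^9.
n_{Dept IV} = 89·16029·82900 / (4.5201684 × 10^9) = 26.16.

26.16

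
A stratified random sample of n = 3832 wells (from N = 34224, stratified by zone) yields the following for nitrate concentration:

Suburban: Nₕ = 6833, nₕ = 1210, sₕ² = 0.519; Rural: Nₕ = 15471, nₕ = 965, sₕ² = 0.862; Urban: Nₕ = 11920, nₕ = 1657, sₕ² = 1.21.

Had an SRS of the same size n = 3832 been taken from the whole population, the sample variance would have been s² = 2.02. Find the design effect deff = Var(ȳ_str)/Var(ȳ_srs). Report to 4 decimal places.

0.5586

Var(ȳ_str) = Σ Wₕ²(1−fₕ)sₕ²/nₕ with Wₕ = Nₕ/34224:
  Suburban: (6833/34224)²·(1−1210/6833)·0.519/1210 = 1.407019 × 10^-5
  Rural: (15471/34224)²·(1−965/15471)·0.862/965 = 1.7115298 × 10^-4
  Urban: (11920/34224)²·(1−1657/11920)·1.21/1657 = 7.6269678 × 10^-5
  → Var(ȳ_str) = 2.6149285 × 10^-4.
Var(ȳ_srs) = (1 − 3832/34224)·2.02/3832 = 4.6811697 × 10^-4.
deff = (2.6149285 × 10^-4) / (4.6811697 × 10^-4) = 0.5586.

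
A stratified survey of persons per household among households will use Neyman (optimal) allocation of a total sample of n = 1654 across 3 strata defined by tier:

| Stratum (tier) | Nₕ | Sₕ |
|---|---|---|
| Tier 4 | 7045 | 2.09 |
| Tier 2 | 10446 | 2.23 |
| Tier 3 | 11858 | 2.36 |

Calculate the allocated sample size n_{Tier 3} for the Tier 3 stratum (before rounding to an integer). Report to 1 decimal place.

701.3

Neyman allocation: nₕ = n·NₕSₕ / Σⱼ NⱼSⱼ.
Σ NⱼSⱼ = 7045·2.09 + 10446·2.23 + 11858·2.36 = 66003.51.
n_{Tier 3} = 1654·11858·2.36 / 66003.51 = 701.3.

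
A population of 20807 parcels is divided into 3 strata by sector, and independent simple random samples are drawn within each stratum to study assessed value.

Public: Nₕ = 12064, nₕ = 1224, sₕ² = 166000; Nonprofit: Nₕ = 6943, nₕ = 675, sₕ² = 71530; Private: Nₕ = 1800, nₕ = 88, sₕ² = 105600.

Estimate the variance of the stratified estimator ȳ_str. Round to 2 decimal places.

60.16

Var(ȳ_str) = Σₕ Wₕ²(1 − fₕ)sₕ²/nₕ with Wₕ = Nₕ/N, N = 20807.
Public: Wₕ = 0.57980487; term = 0.57980487²·(1 − 0.10145889)·166000/1224 = 40.966451.
Nonprofit: Wₕ = 0.33368578; term = 0.33368578²·(1 − 0.09722022)·71530/675 = 10.652258.
Private: Wₕ = 0.08650935; term = 0.08650935²·(1 − 0.04888889)·105600/88 = 8.5415872.
Sum = 60.160296.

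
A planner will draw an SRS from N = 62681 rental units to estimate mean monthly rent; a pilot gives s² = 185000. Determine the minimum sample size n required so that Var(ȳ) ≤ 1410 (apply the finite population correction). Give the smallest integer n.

Without fpc, n₀ = s²/D = 185000/1410 = 131.2057.
With fpc, (1 − n/N)·s²/n ≤ D requires n ≥ n₀/(1 + n₀/N) = 131.2057/(1 + 131.2057/62681) = 130.9316.
Rounding up, n = 131.

131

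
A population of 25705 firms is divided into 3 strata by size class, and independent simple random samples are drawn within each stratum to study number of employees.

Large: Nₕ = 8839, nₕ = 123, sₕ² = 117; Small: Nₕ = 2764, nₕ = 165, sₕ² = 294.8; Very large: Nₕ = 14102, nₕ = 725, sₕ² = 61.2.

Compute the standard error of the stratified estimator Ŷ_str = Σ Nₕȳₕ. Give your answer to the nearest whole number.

10102

Var(Ŷ_str) = Σₕ Nₕ²(1 − fₕ)sₕ²/nₕ.
Large: 8839²·(1 − 123/8839)·117/123 = 7.328264 × 10^7.
Small: 2764²·(1 − 165/2764)·294.8/165 = 1.2834763 × 10^7.
Very large: 14102²·(1 − 725/14102)·61.2/725 = 1.5924025 × 10^7.
Sum = 1.0204143 × 10^8.
SE = √(1.0204143 × 10^8) = 10102.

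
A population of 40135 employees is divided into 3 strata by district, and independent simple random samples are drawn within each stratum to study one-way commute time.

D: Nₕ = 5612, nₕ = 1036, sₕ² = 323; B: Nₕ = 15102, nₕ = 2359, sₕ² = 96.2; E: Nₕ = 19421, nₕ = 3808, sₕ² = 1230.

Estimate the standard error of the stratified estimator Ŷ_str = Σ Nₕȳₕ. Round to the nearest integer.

Var(Ŷ_str) = Σₕ Nₕ²(1 − fₕ)sₕ²/nₕ.
D: 5612²·(1 − 1036/5612)·323/1036 = 8.0065689 × 10^6.
B: 15102²·(1 − 2359/15102)·96.2/2359 = 7.8478967 × 10^6.
E: 19421²·(1 − 3808/19421)·1230/3808 = 9.7941358 × 10^7.
Sum = 1.1379582 × 10^8.
SE = √(1.1379582 × 10^8) = 10668.

10668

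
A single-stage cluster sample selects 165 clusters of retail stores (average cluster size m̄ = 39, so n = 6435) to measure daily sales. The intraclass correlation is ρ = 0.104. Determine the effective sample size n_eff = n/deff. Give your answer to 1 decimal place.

deff = 1 + (39 − 1)·0.104 = 1 + 3.952 = 4.952.
n_eff = 6435 / 4.952 = 1299.5.

1299.5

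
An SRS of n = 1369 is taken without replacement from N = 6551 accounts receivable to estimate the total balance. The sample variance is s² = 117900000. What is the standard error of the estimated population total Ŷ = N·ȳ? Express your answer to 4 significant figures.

Var(Ŷ) = N²·Var(ȳ) = N²·(1 − n/N)·s²/n.
f = 1369/6551 = 0.20897573; Var(ȳ) = 0.79102427·117900000/1369 = 68124.004.
Var(Ŷ) = 6551² · 68124.004 = 2.9235826 × 10^12.
SE(Ŷ) = √(2.9235826 × 10^12) = 1.710 × 10^6.

1.710 × 10^6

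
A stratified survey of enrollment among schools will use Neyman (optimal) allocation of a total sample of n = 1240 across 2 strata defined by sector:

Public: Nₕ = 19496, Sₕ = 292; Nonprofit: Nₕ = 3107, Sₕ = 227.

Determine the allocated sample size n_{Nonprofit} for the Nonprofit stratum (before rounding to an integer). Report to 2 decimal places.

136.69

Neyman allocation: nₕ = n·NₕSₕ / Σⱼ NⱼSⱼ.
Σ NⱼSⱼ = 19496·292 + 3107·227 = 6.398121 × 10^6.
n_{Nonprofit} = 1240·3107·227 / (6.398121 × 10^6) = 136.69.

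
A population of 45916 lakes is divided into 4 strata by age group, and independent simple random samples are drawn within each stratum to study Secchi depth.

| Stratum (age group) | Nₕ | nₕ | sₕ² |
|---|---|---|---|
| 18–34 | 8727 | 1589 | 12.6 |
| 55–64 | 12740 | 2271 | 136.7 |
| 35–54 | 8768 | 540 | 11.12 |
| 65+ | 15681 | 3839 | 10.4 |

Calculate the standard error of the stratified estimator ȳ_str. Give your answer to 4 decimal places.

0.0706

Var(ȳ_str) = Σₕ Wₕ²(1 − fₕ)sₕ²/nₕ with Wₕ = Nₕ/N, N = 45916.
18–34: Wₕ = 0.19006447; term = 0.19006447²·(1 − 0.18207861)·12.6/1589 = 2.3429341 × 10^-4.
55–64: Wₕ = 0.27746319; term = 0.27746319²·(1 − 0.17825746)·136.7/2271 = 0.0038080085.
35–54: Wₕ = 0.19095740; term = 0.19095740²·(1 − 0.06158759)·11.12/540 = 7.0465698 × 10^-4.
65+: Wₕ = 0.34151494; term = 0.34151494²·(1 − 0.24481857)·10.4/3839 = 2.3860852 × 10^-4.
Sum = 0.0049855674.
SE = √(0.0049855674) = 0.0706.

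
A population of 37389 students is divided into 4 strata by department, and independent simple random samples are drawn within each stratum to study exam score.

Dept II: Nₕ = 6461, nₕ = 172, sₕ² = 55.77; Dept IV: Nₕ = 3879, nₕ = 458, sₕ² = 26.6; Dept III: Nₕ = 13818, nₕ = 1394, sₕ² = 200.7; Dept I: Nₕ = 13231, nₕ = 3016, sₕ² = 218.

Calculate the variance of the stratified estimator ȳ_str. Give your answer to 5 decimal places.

0.03465

Var(ȳ_str) = Σₕ Wₕ²(1 − fₕ)sₕ²/nₕ with Wₕ = Nₕ/N, N = 37389.
Dept II: Wₕ = 0.17280484; term = 0.17280484²·(1 − 0.02662127)·55.77/172 = 0.0094246631.
Dept IV: Wₕ = 0.10374709; term = 0.10374709²·(1 − 0.11807167)·26.6/458 = 5.5131691 × 10^-4.
Dept III: Wₕ = 0.36957394; term = 0.36957394²·(1 − 0.10088291)·200.7/1394 = 0.017680866.
Dept I: Wₕ = 0.35387413; term = 0.35387413²·(1 − 0.22794951)·218/3016 = 0.006988251.
Sum = 0.034645097.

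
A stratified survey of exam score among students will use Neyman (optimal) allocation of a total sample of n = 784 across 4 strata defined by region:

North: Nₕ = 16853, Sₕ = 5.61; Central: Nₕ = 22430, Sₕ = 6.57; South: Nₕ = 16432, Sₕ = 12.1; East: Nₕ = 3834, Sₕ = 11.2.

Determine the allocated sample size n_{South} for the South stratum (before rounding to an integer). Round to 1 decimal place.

322.3

Neyman allocation: nₕ = n·NₕSₕ / Σⱼ NⱼSⱼ.
Σ NⱼSⱼ = 16853·5.61 + 22430·6.57 + 16432·12.1 + 3834·11.2 = 483678.43.
n_{South} = 784·16432·12.1 / 483678.43 = 322.3.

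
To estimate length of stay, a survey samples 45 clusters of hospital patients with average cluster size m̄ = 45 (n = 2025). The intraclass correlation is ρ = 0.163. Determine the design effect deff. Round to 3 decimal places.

8.172

deff = 1 + (45 − 1)·0.163 = 1 + 7.172 = 8.172.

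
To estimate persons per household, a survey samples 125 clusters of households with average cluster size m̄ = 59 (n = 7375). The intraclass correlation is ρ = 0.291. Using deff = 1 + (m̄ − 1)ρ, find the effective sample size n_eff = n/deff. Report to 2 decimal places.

deff = 1 + (59 − 1)·0.291 = 1 + 16.878 = 17.878.
n_eff = 7375 / 17.878 = 412.52.

412.52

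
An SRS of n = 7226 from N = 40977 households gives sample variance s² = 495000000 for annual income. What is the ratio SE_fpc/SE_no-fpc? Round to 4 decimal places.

f = n/N = 7226/40977 = 0.17634283.
SE_no-fpc = √(s²/n) = 261.73007; SE_fpc = √((1−f)s²/n) = 237.53459.
Ratio = √(1−f) = 0.90755560.

0.9076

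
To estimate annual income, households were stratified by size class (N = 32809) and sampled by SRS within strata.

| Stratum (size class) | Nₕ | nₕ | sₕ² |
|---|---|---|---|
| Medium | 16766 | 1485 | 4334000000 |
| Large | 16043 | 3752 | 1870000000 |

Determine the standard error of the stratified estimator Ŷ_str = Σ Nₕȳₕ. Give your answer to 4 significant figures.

2.909 × 10^7

Var(Ŷ_str) = Σₕ Nₕ²(1 − fₕ)sₕ²/nₕ.
Medium: 16766²·(1 − 1485/16766)·4334000000/1485 = 7.4772808 × 10^14.
Large: 16043²·(1 − 3752/16043)·1870000000/3752 = 9.8276929 × 10^13.
Sum = 8.4600501 × 10^14.
SE = √(8.4600501 × 10^14) = 2.909 × 10^7.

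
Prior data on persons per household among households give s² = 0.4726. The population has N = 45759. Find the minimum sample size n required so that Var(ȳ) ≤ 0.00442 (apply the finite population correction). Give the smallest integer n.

Without fpc, n₀ = s²/D = 0.4726/0.00442 = 106.9231.
With fpc, (1 − n/N)·s²/n ≤ D requires n ≥ n₀/(1 + n₀/N) = 106.9231/(1 + 106.9231/45759) = 106.6738.
Rounding up, n = 107.

107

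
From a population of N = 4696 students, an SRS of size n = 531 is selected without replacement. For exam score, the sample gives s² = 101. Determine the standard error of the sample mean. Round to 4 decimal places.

Under SRS without replacement, Var(ȳ) = (1 − f)·s²/n with f = n/N = 531/4696 = 0.11307496.
Var(ȳ) = (1 − 0.11307496)·101/531 = 0.88692504·0.19020716 = 0.16869949.
SE(ȳ) = √(0.16869949) = 0.4107.

0.4107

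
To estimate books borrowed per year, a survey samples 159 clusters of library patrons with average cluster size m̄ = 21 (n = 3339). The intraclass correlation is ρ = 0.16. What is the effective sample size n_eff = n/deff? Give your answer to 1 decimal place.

795.0

deff = 1 + (21 − 1)·0.16 = 1 + 3.2 = 4.2.
n_eff = 3339 / 4.2 = 795.0.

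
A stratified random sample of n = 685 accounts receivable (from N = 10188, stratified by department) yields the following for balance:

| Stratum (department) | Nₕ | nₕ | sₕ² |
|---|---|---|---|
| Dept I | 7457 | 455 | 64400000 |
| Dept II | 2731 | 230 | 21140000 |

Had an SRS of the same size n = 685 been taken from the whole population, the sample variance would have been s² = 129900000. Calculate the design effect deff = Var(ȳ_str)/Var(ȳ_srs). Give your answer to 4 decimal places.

0.4367

Var(ȳ_str) = Σ Wₕ²(1−fₕ)sₕ²/nₕ with Wₕ = Nₕ/10188:
  Dept I: (7457/10188)²·(1−455/7457)·64400000/455 = 71200.468
  Dept II: (2731/10188)²·(1−230/2731)·21140000/230 = 6048.3187
  → Var(ȳ_str) = 77248.787.
Var(ȳ_srs) = (1 − 685/10188)·129900000/685 = 176884.74.
deff = 77248.787 / 176884.74 = 0.4367.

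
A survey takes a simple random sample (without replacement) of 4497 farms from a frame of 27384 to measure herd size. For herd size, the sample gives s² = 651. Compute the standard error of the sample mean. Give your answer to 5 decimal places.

Under SRS without replacement, Var(ȳ) = (1 − f)·s²/n with f = n/N = 4497/27384 = 0.16421998.
Var(ȳ) = (1 − 0.16421998)·651/4497 = 0.83578002·0.14476318 = 0.12099017.
SE(ȳ) = √(0.12099017) = 0.34784.

0.34784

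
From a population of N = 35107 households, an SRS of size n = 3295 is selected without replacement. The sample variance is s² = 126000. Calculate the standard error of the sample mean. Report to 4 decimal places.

Under SRS without replacement, Var(ȳ) = (1 − f)·s²/n with f = n/N = 3295/35107 = 0.09385593.
Var(ȳ) = (1 − 0.09385593)·126000/3295 = 0.90614407·38.239757 = 34.650729.
SE(ȳ) = √(34.650729) = 5.8865.

5.8865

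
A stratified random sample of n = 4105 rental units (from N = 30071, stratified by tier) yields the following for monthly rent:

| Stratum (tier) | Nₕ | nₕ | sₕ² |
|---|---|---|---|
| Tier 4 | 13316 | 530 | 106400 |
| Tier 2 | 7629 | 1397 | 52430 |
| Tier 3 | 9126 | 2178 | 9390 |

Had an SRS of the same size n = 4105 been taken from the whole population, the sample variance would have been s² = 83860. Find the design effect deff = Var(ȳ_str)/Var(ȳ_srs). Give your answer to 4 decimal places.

Var(ȳ_str) = Σ Wₕ²(1−fₕ)sₕ²/nₕ with Wₕ = Nₕ/30071:
  Tier 4: (13316/30071)²·(1−530/13316)·106400/530 = 37.798843
  Tier 2: (7629/30071)²·(1−1397/7629)·52430/1397 = 1.973253
  Tier 3: (9126/30071)²·(1−2178/9126)·9390/2178 = 0.30230982
  → Var(ȳ_str) = 40.074406.
Var(ȳ_srs) = (1 − 4105/30071)·83860/4105 = 17.640012.
deff = 40.074406 / 17.640012 = 2.2718.

2.2718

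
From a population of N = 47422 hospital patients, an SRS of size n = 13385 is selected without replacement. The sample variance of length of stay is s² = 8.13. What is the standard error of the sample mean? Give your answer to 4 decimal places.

Under SRS without replacement, Var(ȳ) = (1 − f)·s²/n with f = n/N = 13385/47422 = 0.28225296.
Var(ȳ) = (1 − 0.28225296)·8.13/13385 = 0.71774704·6.0739634 × 10^-4 = 4.3595692 × 10^-4.
SE(ȳ) = √(4.3595692 × 10^-4) = 0.0209.

0.0209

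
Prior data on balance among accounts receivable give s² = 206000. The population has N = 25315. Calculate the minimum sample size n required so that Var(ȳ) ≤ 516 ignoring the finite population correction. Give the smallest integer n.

400

Without fpc, n₀ = s²/D = 206000/516 = 399.2248.
Rounding up, n = 400.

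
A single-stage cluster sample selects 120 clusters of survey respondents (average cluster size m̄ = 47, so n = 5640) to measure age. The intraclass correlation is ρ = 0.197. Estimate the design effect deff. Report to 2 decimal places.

deff = 1 + (47 − 1)·0.197 = 1 + 9.062 = 10.062.

10.06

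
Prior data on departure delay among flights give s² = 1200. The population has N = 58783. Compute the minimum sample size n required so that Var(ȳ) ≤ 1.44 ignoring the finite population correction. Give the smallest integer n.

Without fpc, n₀ = s²/D = 1200/1.44 = 833.3333.
Rounding up, n = 834.

834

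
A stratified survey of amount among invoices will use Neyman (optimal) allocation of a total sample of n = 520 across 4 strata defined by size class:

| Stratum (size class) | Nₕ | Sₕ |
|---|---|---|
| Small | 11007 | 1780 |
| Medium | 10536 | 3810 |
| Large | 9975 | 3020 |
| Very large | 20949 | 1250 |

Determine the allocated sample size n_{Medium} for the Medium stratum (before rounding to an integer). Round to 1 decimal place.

Neyman allocation: nₕ = n·NₕSₕ / Σⱼ NⱼSⱼ.
Σ NⱼSⱼ = 11007·1780 + 10536·3810 + 9975·3020 + 20949·1250 = 1.1604537 × 10^8.
n_{Medium} = 520·10536·3810 / (1.1604537 × 10^8) = 179.9.

179.9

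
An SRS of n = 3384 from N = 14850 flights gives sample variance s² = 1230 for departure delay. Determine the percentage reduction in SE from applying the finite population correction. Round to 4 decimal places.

f = n/N = 3384/14850 = 0.22787879.
SE_no-fpc = √(s²/n) = 0.60288903; SE_fpc = √((1−f)s²/n) = 0.52976117.
Ratio = √(1−f) = 0.87870428. Reduction = 100·(1 − 0.87870428) = 12.1296%.

12.1296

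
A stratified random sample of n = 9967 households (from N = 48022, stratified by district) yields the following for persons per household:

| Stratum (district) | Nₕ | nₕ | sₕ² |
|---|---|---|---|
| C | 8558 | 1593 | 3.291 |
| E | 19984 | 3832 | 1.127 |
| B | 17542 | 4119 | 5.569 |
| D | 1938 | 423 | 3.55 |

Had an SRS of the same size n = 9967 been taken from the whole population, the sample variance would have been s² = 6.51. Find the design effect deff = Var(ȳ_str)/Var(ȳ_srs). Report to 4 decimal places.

Var(ȳ_str) = Σ Wₕ²(1−fₕ)sₕ²/nₕ with Wₕ = Nₕ/48022:
  C: (8558/48022)²·(1−1593/8558)·3.291/1593 = 5.3398004 × 10^-5
  E: (19984/48022)²·(1−3832/19984)·1.127/3832 = 4.1164861 × 10^-5
  B: (17542/48022)²·(1−4119/17542)·5.569/4119 = 1.3804912 × 10^-4
  D: (1938/48022)²·(1−423/1938)·3.55/423 = 1.0684985 × 10^-5
  → Var(ȳ_str) = 2.4329697 × 10^-4.
Var(ȳ_srs) = (1 − 9967/48022)·6.51/9967 = 5.1759255 × 10^-4.
deff = (2.4329697 × 10^-4) / (5.1759255 × 10^-4) = 0.4701.

0.4701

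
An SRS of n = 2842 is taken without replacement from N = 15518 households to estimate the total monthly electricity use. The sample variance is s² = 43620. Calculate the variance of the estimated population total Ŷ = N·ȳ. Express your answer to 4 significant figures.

Var(Ŷ) = N²·Var(ȳ) = N²·(1 − n/N)·s²/n.
f = 2842/15518 = 0.18314216; Var(ȳ) = 0.81685784·43620/2842 = 12.537417.
Var(Ŷ) = 15518² · 12.537417 = 3.0191144 × 10^9.

3.019 × 10^9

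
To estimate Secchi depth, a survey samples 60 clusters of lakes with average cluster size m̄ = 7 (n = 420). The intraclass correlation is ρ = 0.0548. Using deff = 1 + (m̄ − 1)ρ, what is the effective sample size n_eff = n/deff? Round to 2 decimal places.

316.07

deff = 1 + (7 − 1)·0.0548 = 1 + 0.3288 = 1.3288.
n_eff = 420 / 1.3288 = 316.07.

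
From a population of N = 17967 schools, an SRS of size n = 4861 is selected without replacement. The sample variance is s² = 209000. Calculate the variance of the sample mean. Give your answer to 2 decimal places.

Under SRS without replacement, Var(ȳ) = (1 − f)·s²/n with f = n/N = 4861/17967 = 0.27055157.
Var(ȳ) = (1 − 0.27055157)·209000/4861 = 0.72944843·42.995268 = 31.362831.

31.36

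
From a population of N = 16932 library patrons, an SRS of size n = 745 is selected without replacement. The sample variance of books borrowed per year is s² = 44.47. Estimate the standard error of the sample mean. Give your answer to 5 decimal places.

0.23888

Under SRS without replacement, Var(ȳ) = (1 − f)·s²/n with f = n/N = 745/16932 = 0.04399953.
Var(ȳ) = (1 − 0.04399953)·44.47/745 = 0.95600047·0.059691275 = 0.057064887.
SE(ȳ) = √(0.057064887) = 0.23888.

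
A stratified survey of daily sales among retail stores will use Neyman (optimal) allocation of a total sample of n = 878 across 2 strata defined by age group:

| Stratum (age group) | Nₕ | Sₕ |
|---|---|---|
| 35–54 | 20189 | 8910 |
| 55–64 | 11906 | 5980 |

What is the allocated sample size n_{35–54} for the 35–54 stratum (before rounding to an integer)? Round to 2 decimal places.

629.03

Neyman allocation: nₕ = n·NₕSₕ / Σⱼ NⱼSⱼ.
Σ NⱼSⱼ = 20189·8910 + 11906·5980 = 2.5108187 × 10^8.
n_{35–54} = 878·20189·8910 / (2.5108187 × 10^8) = 629.03.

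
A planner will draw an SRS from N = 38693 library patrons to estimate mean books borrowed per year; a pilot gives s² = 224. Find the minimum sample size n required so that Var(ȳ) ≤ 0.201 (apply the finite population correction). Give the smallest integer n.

Without fpc, n₀ = s²/D = 224/0.201 = 1114.4279.
With fpc, (1 − n/N)·s²/n ≤ D requires n ≥ n₀/(1 + n₀/N) = 1114.4279/(1 + 1114.4279/38693) = 1083.2290.
Rounding up, n = 1084.

1084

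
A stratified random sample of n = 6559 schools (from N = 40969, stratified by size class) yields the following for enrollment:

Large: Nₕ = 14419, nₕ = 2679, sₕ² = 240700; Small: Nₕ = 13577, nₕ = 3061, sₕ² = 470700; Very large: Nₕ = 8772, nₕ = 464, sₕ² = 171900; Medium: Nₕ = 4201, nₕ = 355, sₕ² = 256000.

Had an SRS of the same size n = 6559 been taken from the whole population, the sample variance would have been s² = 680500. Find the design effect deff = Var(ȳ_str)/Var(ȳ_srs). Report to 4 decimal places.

Var(ȳ_str) = Σ Wₕ²(1−fₕ)sₕ²/nₕ with Wₕ = Nₕ/40969:
  Large: (14419/40969)²·(1−2679/14419)·240700/2679 = 9.0614122
  Small: (13577/40969)²·(1−3061/13577)·470700/3061 = 13.080506
  Very large: (8772/40969)²·(1−464/8772)·171900/464 = 16.085786
  Medium: (4201/40969)²·(1−355/4201)·256000/355 = 6.9416521
  → Var(ȳ_str) = 45.169356.
Var(ȳ_srs) = (1 − 6559/40969)·680500/6559 = 87.140452.
deff = 45.169356 / 87.140452 = 0.5184.

0.5184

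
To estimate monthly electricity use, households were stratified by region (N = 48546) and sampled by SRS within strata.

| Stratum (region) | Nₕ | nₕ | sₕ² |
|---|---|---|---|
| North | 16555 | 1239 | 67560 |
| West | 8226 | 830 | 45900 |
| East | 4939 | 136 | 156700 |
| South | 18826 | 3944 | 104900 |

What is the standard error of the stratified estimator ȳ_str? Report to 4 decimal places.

Var(ȳ_str) = Σₕ Wₕ²(1 − fₕ)sₕ²/nₕ with Wₕ = Nₕ/N, N = 48546.
North: Wₕ = 0.34101677; term = 0.34101677²·(1 − 0.07484144)·67560/1239 = 5.8665932.
West: Wₕ = 0.16944753; term = 0.16944753²·(1 − 0.10089959)·45900/830 = 1.4276222.
East: Wₕ = 0.10173856; term = 0.10173856²·(1 − 0.02753594)·156700/136 = 11.597778.
South: Wₕ = 0.38779714; term = 0.38779714²·(1 − 0.20949750)·104900/3944 = 3.1619211.
Sum = 22.053915.
SE = √(22.053915) = 4.6962.

4.6962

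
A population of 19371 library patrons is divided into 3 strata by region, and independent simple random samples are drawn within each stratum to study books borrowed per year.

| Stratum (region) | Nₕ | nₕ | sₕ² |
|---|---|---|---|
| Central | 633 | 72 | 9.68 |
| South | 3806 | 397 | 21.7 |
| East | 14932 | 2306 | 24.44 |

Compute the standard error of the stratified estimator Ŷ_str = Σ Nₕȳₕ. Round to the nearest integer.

1660

Var(Ŷ_str) = Σₕ Nₕ²(1 − fₕ)sₕ²/nₕ.
Central: 633²·(1 − 72/633)·9.68/72 = 47742.97.
South: 3806²·(1 − 397/3806)·21.7/397 = 709193.93.
East: 14932²·(1 − 2306/14932)·24.44/2306 = 1.9981389 × 10^6.
Sum = 2.7550758 × 10^6.
SE = √(2.7550758 × 10^6) = 1660.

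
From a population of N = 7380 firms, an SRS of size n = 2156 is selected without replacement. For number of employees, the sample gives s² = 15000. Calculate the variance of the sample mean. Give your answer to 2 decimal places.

Under SRS without replacement, Var(ȳ) = (1 − f)·s²/n with f = n/N = 2156/7380 = 0.29214092.
Var(ȳ) = (1 − 0.29214092)·15000/2156 = 0.70785908·6.9573284 = 4.9248081.

4.92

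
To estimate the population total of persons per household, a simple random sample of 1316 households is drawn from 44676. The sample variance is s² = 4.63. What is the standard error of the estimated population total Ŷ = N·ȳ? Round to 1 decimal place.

2610.6

Var(Ŷ) = N²·Var(ȳ) = N²·(1 − n/N)·s²/n.
f = 1316/44676 = 0.02945653; Var(ȳ) = 0.97054347·4.63/1316 = 0.003414602.
Var(Ŷ) = 44676² · 0.003414602 = 6.8153577 × 10^6.
SE(Ŷ) = √(6.8153577 × 10^6) = 2610.6.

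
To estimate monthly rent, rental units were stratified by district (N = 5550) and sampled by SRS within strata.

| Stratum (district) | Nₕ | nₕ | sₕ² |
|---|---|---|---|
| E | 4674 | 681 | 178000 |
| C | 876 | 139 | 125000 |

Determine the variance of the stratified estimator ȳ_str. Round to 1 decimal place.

177.2

Var(ȳ_str) = Σₕ Wₕ²(1 − fₕ)sₕ²/nₕ with Wₕ = Nₕ/N, N = 5550.
E: Wₕ = 0.84216216; term = 0.84216216²·(1 − 0.14569961)·178000/681 = 158.37074.
C: Wₕ = 0.15783784; term = 0.15783784²·(1 − 0.15867580)·125000/139 = 18.848676.
Sum = 177.21942.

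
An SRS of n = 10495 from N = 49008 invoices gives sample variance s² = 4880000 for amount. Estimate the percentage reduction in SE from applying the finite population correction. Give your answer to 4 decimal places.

f = n/N = 10495/49008 = 0.21414871.
SE_no-fpc = √(s²/n) = 21.563472; SE_fpc = √((1−f)s²/n) = 19.115641.
Ratio = √(1−f) = 0.88648254. Reduction = 100·(1 − 0.88648254) = 11.3517%.

11.3517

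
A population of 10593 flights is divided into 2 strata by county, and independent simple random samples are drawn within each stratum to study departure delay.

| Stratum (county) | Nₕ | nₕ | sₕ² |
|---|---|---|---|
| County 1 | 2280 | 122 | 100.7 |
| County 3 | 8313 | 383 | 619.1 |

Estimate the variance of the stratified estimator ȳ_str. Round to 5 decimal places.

0.98582

Var(ȳ_str) = Σₕ Wₕ²(1 − fₕ)sₕ²/nₕ with Wₕ = Nₕ/N, N = 10593.
County 1: Wₕ = 0.21523648; term = 0.21523648²·(1 − 0.05350877)·100.7/122 = 0.03619245.
County 3: Wₕ = 0.78476352; term = 0.78476352²·(1 − 0.04607242)·619.1/383 = 0.94963137.
Sum = 0.98582382.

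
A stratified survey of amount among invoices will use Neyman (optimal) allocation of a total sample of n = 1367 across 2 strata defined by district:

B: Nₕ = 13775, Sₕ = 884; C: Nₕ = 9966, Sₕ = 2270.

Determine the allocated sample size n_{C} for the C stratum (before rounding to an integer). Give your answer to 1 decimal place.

888.7

Neyman allocation: nₕ = n·NₕSₕ / Σⱼ NⱼSⱼ.
Σ NⱼSⱼ = 13775·884 + 9966·2270 = 3.479992 × 10^7.
n_{C} = 1367·9966·2270 / (3.479992 × 10^7) = 888.7.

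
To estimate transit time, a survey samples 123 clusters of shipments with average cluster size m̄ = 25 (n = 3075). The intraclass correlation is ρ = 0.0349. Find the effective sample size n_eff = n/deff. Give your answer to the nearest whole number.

1673

deff = 1 + (25 − 1)·0.0349 = 1 + 0.8376 = 1.8376.
n_eff = 3075 / 1.8376 = 1673.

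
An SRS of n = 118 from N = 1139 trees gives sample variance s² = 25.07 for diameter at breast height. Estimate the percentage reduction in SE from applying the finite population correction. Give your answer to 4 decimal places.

5.3216

f = n/N = 118/1139 = 0.10359965.
SE_no-fpc = √(s²/n) = 0.46093126; SE_fpc = √((1−f)s²/n) = 0.43640244.
Ratio = √(1−f) = 0.94678422. Reduction = 100·(1 − 0.94678422) = 5.3216%.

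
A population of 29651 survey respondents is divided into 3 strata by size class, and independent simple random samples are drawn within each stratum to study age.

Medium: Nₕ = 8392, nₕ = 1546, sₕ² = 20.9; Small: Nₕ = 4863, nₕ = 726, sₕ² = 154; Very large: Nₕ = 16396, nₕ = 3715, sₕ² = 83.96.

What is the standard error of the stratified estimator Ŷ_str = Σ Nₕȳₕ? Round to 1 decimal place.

Var(Ŷ_str) = Σₕ Nₕ²(1 − fₕ)sₕ²/nₕ.
Medium: 8392²·(1 − 1546/8392)·20.9/1546 = 776674.71.
Small: 4863²·(1 − 726/4863)·154/726 = 4.2675035 × 10^6.
Very large: 16396²·(1 − 3715/16396)·83.96/3715 = 4.6989954 × 10^6.
Sum = 9.7431736 × 10^6.
SE = √(9.7431736 × 10^6) = 3121.4.

3121.4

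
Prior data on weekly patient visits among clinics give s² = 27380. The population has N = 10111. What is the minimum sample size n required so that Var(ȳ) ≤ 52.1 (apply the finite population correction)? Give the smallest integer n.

500

Without fpc, n₀ = s²/D = 27380/52.1 = 525.5278.
With fpc, (1 − n/N)·s²/n ≤ D requires n ≥ n₀/(1 + n₀/N) = 525.5278/(1 + 525.5278/10111) = 499.5626.
Rounding up, n = 500.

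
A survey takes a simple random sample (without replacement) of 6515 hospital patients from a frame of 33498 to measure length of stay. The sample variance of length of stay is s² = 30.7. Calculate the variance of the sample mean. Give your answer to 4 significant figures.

Under SRS without replacement, Var(ȳ) = (1 − f)·s²/n with f = n/N = 6515/33498 = 0.19448922.
Var(ȳ) = (1 − 0.19448922)·30.7/6515 = 0.80551078·0.0047122026 = 0.00379573.

0.003796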